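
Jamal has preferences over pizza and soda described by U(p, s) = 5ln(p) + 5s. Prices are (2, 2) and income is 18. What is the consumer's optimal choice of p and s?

MU_p = 5/p, MU_s = 5.
MRS = 5/p ÷ 5.
Tangency: set MRS = p_p/p_s = 2/2 = 1.
MRS depends only on p: 1/p = 1 ⇒ p* = 1/1 = 1.
From the budget, 2·s = 18 − 2·1 = 16, so s* = 8.

p* = 1, s* = 8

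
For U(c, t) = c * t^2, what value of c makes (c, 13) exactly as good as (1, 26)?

U(1, 26) = 676.
Set U(c, 13) = 676 and solve.
With t = 13: 13^2 = 169, so c = 676/169 = 4.
Check: U(4, 13) = 676.

c = 4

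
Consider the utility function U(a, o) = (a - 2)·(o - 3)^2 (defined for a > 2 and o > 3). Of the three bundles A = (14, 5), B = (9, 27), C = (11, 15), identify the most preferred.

Bundle B

Evaluate utility at each bundle:
U(A) = 48.
U(B) = 4032.
U(C) = 1296.
Highest utility is B, so B ≻ C ≻ A.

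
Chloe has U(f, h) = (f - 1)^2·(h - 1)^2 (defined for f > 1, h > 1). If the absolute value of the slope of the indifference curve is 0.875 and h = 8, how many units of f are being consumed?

f = 9

MU_f = 2·(f−1)·(h−1)^2, MU_h = 2·(f−1)^2·(h−1).
MRS = (h−1)/(f−1).
Substitute h = 8: MRS = 7/(f − 1). Setting this equal to 0.875 gives f − 1 = 7/0.875 = 8, so f = 9.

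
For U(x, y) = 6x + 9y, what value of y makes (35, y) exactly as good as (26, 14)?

y = 8

U(26, 14) = 282.
Set U(35, y) = 282 and solve.
6·35 + 9y = 282 ⇒ 9y = 72 ⇒ y = 8.
Check: U(35, 8) = 282.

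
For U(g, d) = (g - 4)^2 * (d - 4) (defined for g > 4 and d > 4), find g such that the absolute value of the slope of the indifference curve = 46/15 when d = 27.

g = 19

MU_g = 2·(g−4)·(d−4), MU_d = (g−4)^2.
MRS = (2/1)·(d−4)/(g−4).
Substitute d = 27: MRS = 46/(g − 4). Setting this equal to 46/15 gives g − 4 = 46/(46/15) = 15, so g = 19.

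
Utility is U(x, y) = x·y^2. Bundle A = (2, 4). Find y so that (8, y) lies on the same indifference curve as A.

U(2, 4) = 32.
Set U(8, y) = 32 and solve.
With x = 8: y^2 = 32/8 = 4; taking the square root, y = 2.
Check: U(8, 2) = 32.

y = 2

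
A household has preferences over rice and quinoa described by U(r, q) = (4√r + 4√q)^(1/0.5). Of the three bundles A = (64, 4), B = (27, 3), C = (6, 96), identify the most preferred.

Evaluate utility at each bundle:
U(A) = 1600.000.
U(B) = 768.000.
U(C) = 2400.000.
Highest utility is C, so C ≻ A ≻ B.

Bundle C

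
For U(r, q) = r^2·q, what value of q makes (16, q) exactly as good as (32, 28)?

q = 112

U(32, 28) = 28672.
Set U(16, q) = 28672 and solve.
With r = 16: 16^2 = 256, so q = 28672/256 = 112.
Check: U(16, 112) = 28672.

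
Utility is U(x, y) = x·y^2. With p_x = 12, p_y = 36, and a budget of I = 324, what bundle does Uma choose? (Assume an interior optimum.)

MU_x = y^2 and MU_y = 2·x·y.
MRS = MU_x/MU_y = (1/2)·y/x.
Tangency: set MRS = p_x/p_y = 12/36 = 1/3.
So (1/2)·y/x = 1/3, i.e. y = (2/3)·x.
Substitute into the budget 12·x + 36·y = 324: 36·x = 324, so x* = 9.
Then y* = (2/3)·9 = 6.

x* = 9, y* = 6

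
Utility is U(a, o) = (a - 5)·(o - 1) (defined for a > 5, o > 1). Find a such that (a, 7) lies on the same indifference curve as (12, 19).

a = 26

U(12, 19) = 126.
Set U(a, 7) = 126 and solve.
With o = 7: (7 − 1) = 6, so (a − 5) = 126/6 = 21.
So a = 5 + 21 = 26.
Check: U(26, 7) = 126.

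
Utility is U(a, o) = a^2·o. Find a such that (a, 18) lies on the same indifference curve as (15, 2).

U(15, 2) = 450.
Set U(a, 18) = 450 and solve.
With o = 18: a^2 = 450/18 = 25; taking the square root, a = 5.
Check: U(5, 18) = 450.

a = 5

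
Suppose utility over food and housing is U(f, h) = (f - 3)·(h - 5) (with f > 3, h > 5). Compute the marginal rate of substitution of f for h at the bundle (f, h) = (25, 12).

MRS = 7/22

MU_f = (h−5), MU_h = (f−3).
MRS = (h−5)/(f−3).
At (25, 12): MRS = 7/22.
The indifference curve has slope −7/22 at this bundle.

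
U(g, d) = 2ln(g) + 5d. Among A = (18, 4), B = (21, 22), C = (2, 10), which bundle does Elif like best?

Evaluate utility at each bundle:
U(A) = 25.781.
U(B) = 116.089.
U(C) = 51.386.
Highest utility is B, so B ≻ C ≻ A.

Bundle B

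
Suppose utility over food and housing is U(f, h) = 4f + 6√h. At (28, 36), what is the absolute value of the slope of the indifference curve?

MU_f = 4, MU_h = 6/(2√h).
MRS = 4 ÷ (6/(2√h)).
At (28, 36): MRS = 8.
So at (28, 36) the consumer would give up 8 units of h for one more unit of f.

MRS = 8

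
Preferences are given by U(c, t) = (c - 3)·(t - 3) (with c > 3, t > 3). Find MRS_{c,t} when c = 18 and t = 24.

MRS = 1.4

MU_c = (t−3), MU_t = (c−3).
MRS = (t−3)/(c−3).
At (18, 24): MRS = 1.4.
That is, one extra unit of c is worth 1.4 units of t at the margin.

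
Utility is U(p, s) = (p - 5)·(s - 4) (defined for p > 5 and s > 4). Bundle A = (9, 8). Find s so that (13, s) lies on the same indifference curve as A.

U(9, 8) = 16.
Set U(13, s) = 16 and solve.
With p = 13: (13 − 5) = 8, so (s − 4) = 16/8 = 2.
So s = 4 + 2 = 6.
Check: U(13, 6) = 16.

s = 6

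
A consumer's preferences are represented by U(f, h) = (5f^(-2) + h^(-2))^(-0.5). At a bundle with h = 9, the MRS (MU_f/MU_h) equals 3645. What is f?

f = 1

For CES with ρ = -2, MRS = (5/1)·(h/f)^3.
Setting (5/1)·(9/f)^3 = 3645 gives (9/f)^3 = 729, so 9/f = 9 and f = 1.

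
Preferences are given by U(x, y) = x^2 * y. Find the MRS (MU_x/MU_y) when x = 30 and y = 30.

MU_x = 2·x·y and MU_y = x^2.
MRS = MU_x/MU_y = (2/1)·y/x.
At (30, 30): MRS = 2.
That is, one extra unit of x is worth 2 units of y at the margin.

MRS = 2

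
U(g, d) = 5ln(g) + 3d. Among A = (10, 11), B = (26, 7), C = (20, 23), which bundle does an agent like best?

Bundle C

Evaluate utility at each bundle:
U(A) = 44.513.
U(B) = 37.290.
U(C) = 83.979.
Highest utility is C, so C ≻ A ≻ B.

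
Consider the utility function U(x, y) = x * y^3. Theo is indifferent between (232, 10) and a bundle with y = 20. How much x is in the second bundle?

x = 29

U(232, 10) = 232000.
Set U(x, 20) = 232000 and solve.
With y = 20: 20^3 = 8000, so x = 232000/8000 = 29.
Check: U(29, 20) = 232000.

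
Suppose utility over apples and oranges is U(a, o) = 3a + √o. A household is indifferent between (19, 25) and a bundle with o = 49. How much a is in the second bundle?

a = 55/3

U(19, 25) = 62.
Set U(a, 49) = 62 and solve.
With o = 49: √49 = 7, so 3a = 62 − 7 = 55 and a = 55/3.
Check: U(55/3, 49) = 62.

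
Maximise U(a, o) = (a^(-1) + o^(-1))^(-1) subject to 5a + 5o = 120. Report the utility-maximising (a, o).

For CES with ρ = -1, MRS = (o/a)^2.
Tangency: set MRS = p_a/p_o = 5/5 = 1.
So (o/a)^2 = 1; taking the square root, o/a = 1, i.e. o = a.
Substitute into the budget 5·a + 5·o = 120: 10·a = 120, so a* = 12 and o* = 12.

a* = 12, o* = 12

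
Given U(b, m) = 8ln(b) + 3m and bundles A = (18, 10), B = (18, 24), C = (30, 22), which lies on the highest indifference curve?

Bundle B

Evaluate utility at each bundle:
U(A) = 53.123.
U(B) = 95.123.
U(C) = 93.210.
Highest utility is B, so B ≻ C ≻ A.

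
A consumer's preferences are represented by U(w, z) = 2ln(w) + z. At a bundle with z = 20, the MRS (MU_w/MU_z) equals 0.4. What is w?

w = 5

MU_w = 2/w, MU_z = 1.
MRS = 2/w ÷ 1.
MRS depends only on w: 2/w = 0.4 ⇒ w = 2/0.4 = 5.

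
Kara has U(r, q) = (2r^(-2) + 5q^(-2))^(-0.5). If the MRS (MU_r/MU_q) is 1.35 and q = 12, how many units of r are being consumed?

For CES with ρ = -2, MRS = (2/5)·(q/r)^3.
Setting (2/5)·(12/r)^3 = 1.35 gives (12/r)^3 = 3.375, so 12/r = 1.5 and r = 8.

r = 8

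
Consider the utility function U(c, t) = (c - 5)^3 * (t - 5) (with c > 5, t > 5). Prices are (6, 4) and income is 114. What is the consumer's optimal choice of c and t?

c* = 13, t* = 9

MU_c = 3·(c−5)^2·(t−5), MU_t = (c−5)^3.
MRS = (3/1)·(t−5)/(c−5).
Tangency: set MRS = p_c/p_t = 6/4 = 1.5.
So (3/1)·(t − 5)/(c − 5) = 1.5, i.e. (t − 5) = 0.5·(c − 5).
Rewrite the budget in excess-of-subsistence terms: 6·(c − 5) + 4·(t − 5) = 114 − 6·5 − 4·5 = 64.
Substituting, 8·(c − 5) = 64, so c − 5 = 8 and c* = 13.
Then t − 5 = 0.5·8 = 4, so t* = 9.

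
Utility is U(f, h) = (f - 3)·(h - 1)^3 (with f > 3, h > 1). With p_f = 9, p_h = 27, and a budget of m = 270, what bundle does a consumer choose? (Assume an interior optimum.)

f* = 9, h* = 7

MU_f = (h−1)^3, MU_h = 3·(f−3)·(h−1)^2.
MRS = (1/3)·(h−1)/(f−3).
Tangency: set MRS = p_f/p_h = 9/27 = 1/3.
So (1/3)·(h − 1)/(f − 3) = 1/3, i.e. (h − 1) = (f − 3).
Rewrite the budget in excess-of-subsistence terms: 9·(f − 3) + 27·(h − 1) = 270 − 9·3 − 27·1 = 216.
Substituting, 36·(f − 3) = 216, so f − 3 = 6 and f* = 9.
Then h − 1 = 6, so h* = 7.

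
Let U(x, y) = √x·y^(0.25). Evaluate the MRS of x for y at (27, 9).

MRS = 2/3

MU_x = 0.5·x^(-0.5)·y^(0.25) and MU_y = 0.25·√x·y^(-0.75).
MRS = MU_x/MU_y = (2)·y/x.
At (27, 9): MRS = 2/3.
That is, one extra unit of x is worth 2/3 units of y at the margin.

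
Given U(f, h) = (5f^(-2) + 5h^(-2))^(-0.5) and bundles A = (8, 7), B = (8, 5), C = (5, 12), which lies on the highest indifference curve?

Evaluate utility at each bundle:
U(A) = 2.356.
U(B) = 1.896.
U(C) = 2.064.
Highest utility is A, so A ≻ C ≻ B.

Bundle A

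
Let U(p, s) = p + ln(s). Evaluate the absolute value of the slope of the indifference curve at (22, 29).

MU_p = 1, MU_s = 1/s.
MRS = 1 ÷ (1/s).
At (22, 29): MRS = 29.
So at (22, 29) the consumer would give up 29 units of s for one more unit of p.

MRS = 29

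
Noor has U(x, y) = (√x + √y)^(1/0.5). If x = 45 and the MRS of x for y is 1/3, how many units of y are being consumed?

y = 5

For CES with ρ = 0.5, MRS = √(y/x).
Setting √(y/45) = 1/3 gives y/45 = 1/9 and y = 5.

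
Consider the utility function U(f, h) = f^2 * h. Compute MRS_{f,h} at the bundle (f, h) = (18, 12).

MRS = 4/3

MU_f = 2·f·h and MU_h = f^2.
MRS = MU_f/MU_h = (2/1)·h/f.
At (18, 12): MRS = 4/3.
That is, one extra unit of f is worth 4/3 units of h at the margin.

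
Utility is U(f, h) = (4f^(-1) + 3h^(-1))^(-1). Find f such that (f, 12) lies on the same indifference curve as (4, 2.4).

f = 2

U depends on (f, h) only through S = 4f^(-1) + 3h^(-1), so equal utility means equal S. At (4, 2.4): S = 2.25.
With h = 12: 3·12^(-1) = 0.25, so 4f^(-1) = 2.25 − 0.25 = 2, i.e. f^(-1) = 0.5.
Hence f = 1/0.5 = 2.
Check: U(2, 12) = 0.4444.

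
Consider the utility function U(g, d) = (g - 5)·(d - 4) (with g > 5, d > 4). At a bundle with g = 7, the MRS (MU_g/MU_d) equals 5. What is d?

MU_g = (d−4), MU_d = (g−5).
MRS = (d−4)/(g−5).
Substitute g = 7: MRS = (d − 4)/2. Setting this equal to 5 gives d − 4 = 5·2 = 10, so d = 14.

d = 14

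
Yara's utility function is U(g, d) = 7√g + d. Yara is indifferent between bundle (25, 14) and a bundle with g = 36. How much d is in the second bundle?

U(25, 14) = 49.
Set U(36, d) = 49 and solve.
With g = 36: √36 = 6, so d = 49 − 7·6 = 7.
Check: U(36, 7) = 49.

d = 7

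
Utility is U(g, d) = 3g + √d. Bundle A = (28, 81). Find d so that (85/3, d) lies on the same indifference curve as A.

U(28, 81) = 93.
Set U(85/3, d) = 93 and solve.
With g = 85/3: √d = 93 − 3·85/3 = 8, so √d = 8 and d = 64.
Check: U(85/3, 64) = 93.

d = 64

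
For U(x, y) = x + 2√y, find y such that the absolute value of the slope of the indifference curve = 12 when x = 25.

MU_x = 1, MU_y = 2/(2√y).
MRS = 1 ÷ (2/(2√y)).
MRS depends only on y: √y = 12 ⇒ √y = 12 ⇒ y = 144.

y = 144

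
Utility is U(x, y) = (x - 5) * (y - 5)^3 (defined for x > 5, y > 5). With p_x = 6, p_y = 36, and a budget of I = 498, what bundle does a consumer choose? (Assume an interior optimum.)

x* = 17, y* = 11

MU_x = (y−5)^3, MU_y = 3·(x−5)·(y−5)^2.
MRS = (1/3)·(y−5)/(x−5).
Tangency: set MRS = p_x/p_y = 6/36 = 1/6.
So (1/3)·(y − 5)/(x − 5) = 1/6, i.e. (y − 5) = 0.5·(x − 5).
Rewrite the budget in excess-of-subsistence terms: 6·(x − 5) + 36·(y − 5) = 498 − 6·5 − 36·5 = 288.
Substituting, 24·(x − 5) = 288, so x − 5 = 12 and x* = 17.
Then y − 5 = 0.5·12 = 6, so y* = 11.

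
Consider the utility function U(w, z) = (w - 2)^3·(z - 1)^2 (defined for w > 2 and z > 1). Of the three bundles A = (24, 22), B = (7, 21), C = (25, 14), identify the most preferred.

Evaluate utility at each bundle:
U(A) = 4695768.
U(B) = 50000.
U(C) = 2056223.
Highest utility is A, so A ≻ C ≻ B.

Bundle A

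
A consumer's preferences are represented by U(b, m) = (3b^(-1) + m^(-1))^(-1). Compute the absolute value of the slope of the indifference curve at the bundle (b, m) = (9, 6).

For CES with ρ = -1, MRS = (3/1)·(m/b)^2.
At (9, 6): MRS = 4/3.
So at (9, 6) the consumer would give up 4/3 units of m for one more unit of b.

MRS = 4/3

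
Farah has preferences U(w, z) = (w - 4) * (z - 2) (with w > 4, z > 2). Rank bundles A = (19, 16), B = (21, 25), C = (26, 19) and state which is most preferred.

Evaluate utility at each bundle:
U(A) = 210.
U(B) = 391.
U(C) = 374.
Highest utility is B, so B ≻ C ≻ A.

Bundle B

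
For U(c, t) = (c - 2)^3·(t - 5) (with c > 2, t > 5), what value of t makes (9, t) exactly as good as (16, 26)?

t = 173

U(16, 26) = 57624.
Set U(9, t) = 57624 and solve.
With c = 9: (9 − 2)^3 = 343, so (t − 5) = 57624/343 = 168.
So t = 5 + 168 = 173.
Check: U(9, 173) = 57624.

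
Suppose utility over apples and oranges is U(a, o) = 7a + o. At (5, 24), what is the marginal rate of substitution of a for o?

MRS = 7

MU_a = 7, MU_o = 1, so MRS = 7/1 = 7 at every bundle.
At (5, 24): MRS = 7.
So at (5, 24) the consumer would give up 7 units of o for one more unit of a.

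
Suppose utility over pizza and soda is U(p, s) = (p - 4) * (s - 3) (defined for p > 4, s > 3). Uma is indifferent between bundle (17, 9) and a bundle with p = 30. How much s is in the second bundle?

U(17, 9) = 78.
Set U(30, s) = 78 and solve.
With p = 30: (30 − 4) = 26, so (s − 3) = 78/26 = 3.
So s = 3 + 3 = 6.
Check: U(30, 6) = 78.

s = 6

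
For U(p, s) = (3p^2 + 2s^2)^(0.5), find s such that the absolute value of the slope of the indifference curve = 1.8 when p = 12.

For CES with ρ = 2, MRS = (3/2)·(s/p)^(-1).
Setting (3/2)·(s/12)^(-1) = 1.8 gives (s/12)^(-1) = 1.2, so s/12 = 5/6 and s = 10.

s = 10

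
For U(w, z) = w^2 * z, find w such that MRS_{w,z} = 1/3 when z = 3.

w = 18

MU_w = 2·w·z and MU_z = w^2.
MRS = MU_w/MU_z = (2/1)·z/w.
Substitute z = 3: MRS = 6/w. Setting 6/w = 1/3 gives w = 6/(1/3) = 18.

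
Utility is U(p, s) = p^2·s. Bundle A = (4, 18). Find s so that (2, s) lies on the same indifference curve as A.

s = 72

U(4, 18) = 288.
Set U(2, s) = 288 and solve.
With p = 2: 2^2 = 4, so s = 288/4 = 72.
Check: U(2, 72) = 288.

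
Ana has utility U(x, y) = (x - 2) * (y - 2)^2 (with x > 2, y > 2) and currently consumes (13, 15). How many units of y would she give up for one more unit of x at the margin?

MRS = 13/22

MU_x = (y−2)^2, MU_y = 2·(x−2)·(y−2).
MRS = (1/2)·(y−2)/(x−2).
At (13, 15): MRS = 13/22.
So at (13, 15) the consumer would give up 13/22 units of y for one more unit of x.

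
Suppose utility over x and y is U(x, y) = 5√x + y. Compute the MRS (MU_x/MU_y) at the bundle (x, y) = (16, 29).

MU_x = 5/(2√x), MU_y = 1.
MRS = 5/(2√x) ÷ 1.
At (16, 29): MRS = 0.625.
So at (16, 29) the consumer would give up 0.625 units of y for one more unit of x.

MRS = 0.625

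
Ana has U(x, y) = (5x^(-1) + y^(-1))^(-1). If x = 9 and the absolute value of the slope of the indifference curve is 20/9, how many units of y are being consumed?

y = 6

For CES with ρ = -1, MRS = (5/1)·(y/x)^2.
Setting (5/1)·(y/9)^2 = 20/9 gives (y/9)^2 = 4/9, so y/9 = 2/3 and y = 6.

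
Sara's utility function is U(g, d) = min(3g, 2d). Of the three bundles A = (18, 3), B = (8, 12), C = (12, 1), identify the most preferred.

Evaluate utility at each bundle:
U(A) = 6.
U(B) = 24.
U(C) = 2.
Highest utility is B, so B ≻ A ≻ C.

Bundle B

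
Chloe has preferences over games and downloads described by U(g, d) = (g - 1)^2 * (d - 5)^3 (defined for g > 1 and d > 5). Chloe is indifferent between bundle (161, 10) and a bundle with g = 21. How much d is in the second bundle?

U(161, 10) = 3200000.
Set U(21, d) = 3200000 and solve.
With g = 21: (21 − 1)^2 = 400, so (d − 5)^3 = 3200000/400 = 8000.
Taking the cube root (with d > 5): d − 5 = 20, so d = 25.
Check: U(21, 25) = 3200000.

d = 25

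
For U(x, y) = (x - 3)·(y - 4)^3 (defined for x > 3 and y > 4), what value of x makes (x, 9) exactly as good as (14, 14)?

x = 91

U(14, 14) = 11000.
Set U(x, 9) = 11000 and solve.
With y = 9: (9 − 4)^3 = 125, so (x − 3) = 11000/125 = 88.
So x = 3 + 88 = 91.
Check: U(91, 9) = 11000.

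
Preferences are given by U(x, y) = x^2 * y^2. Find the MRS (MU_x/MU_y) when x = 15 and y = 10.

MRS = 2/3

MU_x = 2·x·y^2 and MU_y = 2·x^2·y.
MRS = MU_x/MU_y = y/x.
At (15, 10): MRS = 2/3.
That is, one extra unit of x is worth 2/3 units of y at the margin.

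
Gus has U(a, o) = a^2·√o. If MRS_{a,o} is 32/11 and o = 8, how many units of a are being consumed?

MU_a = 2·a·√o and MU_o = 0.5·a^2·o^(-0.5).
MRS = MU_a/MU_o = (4)·o/a.
Substitute o = 8: MRS = 32/a. Setting 32/a = 32/11 gives a = 32/(32/11) = 11.

a = 11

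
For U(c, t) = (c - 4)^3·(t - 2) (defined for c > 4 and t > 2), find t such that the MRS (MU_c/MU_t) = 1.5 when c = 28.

MU_c = 3·(c−4)^2·(t−2), MU_t = (c−4)^3.
MRS = (3/1)·(t−2)/(c−4).
Substitute c = 28: MRS = (t − 2)/8. Setting this equal to 1.5 gives t − 2 = 1.5·8 = 12, so t = 14.

t = 14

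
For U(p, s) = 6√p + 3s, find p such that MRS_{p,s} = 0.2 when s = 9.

MU_p = 6/(2√p), MU_s = 3.
MRS = 6/(2√p) ÷ 3.
MRS depends only on p: 1/√p = 0.2 ⇒ √p = 1/0.2 = 5 ⇒ p = 25.

p = 25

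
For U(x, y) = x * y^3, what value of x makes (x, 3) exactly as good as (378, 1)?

x = 14

U(378, 1) = 378.
Set U(x, 3) = 378 and solve.
With y = 3: 3^3 = 27, so x = 378/27 = 14.
Check: U(14, 3) = 378.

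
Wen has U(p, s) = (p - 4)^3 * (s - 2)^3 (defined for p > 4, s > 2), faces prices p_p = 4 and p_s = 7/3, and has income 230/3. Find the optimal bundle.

MU_p = 3·(p−4)^2·(s−2)^3, MU_s = 3·(p−4)^3·(s−2)^2.
MRS = (s−2)/(p−4).
Tangency: set MRS = p_p/p_s = 4/(7/3) = 12/7.
So (s − 2)/(p − 4) = 12/7, i.e. (s − 2) = (12/7)·(p − 4).
Rewrite the budget in excess-of-subsistence terms: 4·(p − 4) + (7/3)·(s − 2) = 230/3 − 4·4 − (7/3)·2 = 56.
Substituting, 8·(p − 4) = 56, so p − 4 = 7 and p* = 11.
Then s − 2 = (12/7)·7 = 12, so s* = 14.

p* = 11, s* = 14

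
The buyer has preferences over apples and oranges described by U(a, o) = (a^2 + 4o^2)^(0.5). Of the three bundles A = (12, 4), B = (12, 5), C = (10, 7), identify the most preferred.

Bundle C

Evaluate utility at each bundle:
U(A) = 14.422.
U(B) = 15.620.
U(C) = 17.205.
Highest utility is C, so C ≻ B ≻ A.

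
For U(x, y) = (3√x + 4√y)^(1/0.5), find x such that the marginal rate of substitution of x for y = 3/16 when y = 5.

For CES with ρ = 0.5, MRS = (3/4)·√(y/x).
Setting (3/4)·√(5/x) = 3/16 gives √(5/x) = 0.25, so 5/x = 1/16 and x = 80.

x = 80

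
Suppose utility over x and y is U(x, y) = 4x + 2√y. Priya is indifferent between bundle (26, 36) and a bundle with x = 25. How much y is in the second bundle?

U(26, 36) = 116.
Set U(25, y) = 116 and solve.
With x = 25: 2√y = 116 − 4·25 = 16, so √y = 8 and y = 64.
Check: U(25, 64) = 116.

y = 64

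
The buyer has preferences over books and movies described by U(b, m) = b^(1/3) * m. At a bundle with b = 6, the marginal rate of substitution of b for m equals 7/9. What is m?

MU_b = 1/3·b^(-2/3)·m and MU_m = b^(1/3).
MRS = MU_b/MU_m = (1/3)·m/b.
Substitute b = 6: MRS = m/18. Setting m/18 = 7/9 gives m = (7/9)·18 = 14.

m = 14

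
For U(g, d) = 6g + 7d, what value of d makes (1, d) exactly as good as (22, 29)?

U(22, 29) = 335.
Set U(1, d) = 335 and solve.
6·1 + 7d = 335 ⇒ 7d = 329 ⇒ d = 47.
Check: U(1, 47) = 335.

d = 47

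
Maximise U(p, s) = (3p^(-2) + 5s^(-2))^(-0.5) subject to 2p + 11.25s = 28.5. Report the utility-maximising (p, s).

For CES with ρ = -2, MRS = (3/5)·(s/p)^3.
Tangency: set MRS = p_p/p_s = 2/11.25 = 8/45.
So (s/p)^3 = 8/27; taking the cube root, s/p = 2/3, i.e. s = (2/3)·p.
Substitute into the budget 2·p + 11.25·s = 28.5: 9.5·p = 28.5, so p* = 3 and s* = (2/3)·3 = 2.

p* = 3, s* = 2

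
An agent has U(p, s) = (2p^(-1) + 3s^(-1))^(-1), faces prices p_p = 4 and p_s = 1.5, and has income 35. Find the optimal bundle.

p* = 5, s* = 10

For CES with ρ = -1, MRS = (2/3)·(s/p)^2.
Tangency: set MRS = p_p/p_s = 4/1.5 = 8/3.
So (s/p)^2 = 4; taking the square root, s/p = 2, i.e. s = 2·p.
Substitute into the budget 4·p + 1.5·s = 35: 7·p = 35, so p* = 5 and s* = 2·5 = 10.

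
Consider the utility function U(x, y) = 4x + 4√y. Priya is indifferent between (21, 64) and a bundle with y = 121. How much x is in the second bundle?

x = 18

U(21, 64) = 116.
Set U(x, 121) = 116 and solve.
With y = 121: √121 = 11, so 4x = 116 − 4·11 = 72 and x = 18.
Check: U(18, 121) = 116.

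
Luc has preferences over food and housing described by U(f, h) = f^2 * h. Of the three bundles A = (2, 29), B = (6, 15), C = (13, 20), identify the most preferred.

Evaluate utility at each bundle:
U(A) = 116.
U(B) = 540.
U(C) = 3380.
Highest utility is C, so C ≻ B ≻ A.

Bundle C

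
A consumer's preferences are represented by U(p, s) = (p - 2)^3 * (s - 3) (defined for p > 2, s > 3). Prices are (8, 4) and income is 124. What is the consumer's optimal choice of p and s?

MU_p = 3·(p−2)^2·(s−3), MU_s = (p−2)^3.
MRS = (3/1)·(s−3)/(p−2).
Tangency: set MRS = p_p/p_s = 8/4 = 2.
So (3/1)·(s − 3)/(p − 2) = 2, i.e. (s − 3) = (2/3)·(p − 2).
Rewrite the budget in excess-of-subsistence terms: 8·(p − 2) + 4·(s − 3) = 124 − 8·2 − 4·3 = 96.
Substituting, (32/3)·(p − 2) = 96, so p − 2 = 9 and p* = 11.
Then s − 3 = (2/3)·9 = 6, so s* = 9.

p* = 11, s* = 9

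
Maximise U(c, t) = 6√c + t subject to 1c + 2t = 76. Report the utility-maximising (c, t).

c* = 36, t* = 20

MU_c = 6/(2√c), MU_t = 1.
MRS = 6/(2√c) ÷ 1.
Tangency: set MRS = p_c/p_t = 1/2 = 0.5.
MRS depends only on c: 3/√c = 0.5 ⇒ √c = 3/0.5 = 6 ⇒ c* = 36.
From the budget, 2·t = 76 − 1·36 = 40, so t* = 20.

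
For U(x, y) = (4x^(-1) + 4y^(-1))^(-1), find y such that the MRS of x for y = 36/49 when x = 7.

For CES with ρ = -1, MRS = (y/x)^2.
Setting (y/7)^2 = 36/49 gives y/7 = 6/7 and y = 6.

y = 6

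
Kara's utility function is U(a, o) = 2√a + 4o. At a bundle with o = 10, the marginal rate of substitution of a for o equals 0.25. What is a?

a = 1

MU_a = 2/(2√a), MU_o = 4.
MRS = 2/(2√a) ÷ 4.
MRS depends only on a: 0.25/√a = 0.25 ⇒ √a = 0.25/0.25 = 1 ⇒ a = 1.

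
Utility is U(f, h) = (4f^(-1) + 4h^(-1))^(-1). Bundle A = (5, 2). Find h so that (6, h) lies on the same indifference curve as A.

h = 1.875

U depends on (f, h) only through S = 4f^(-1) + 4h^(-1), so equal utility means equal S. At (5, 2): S = 2.8.
With f = 6: 4·6^(-1) = 2/3, so 4h^(-1) = 2.8 − 2/3 = 32/15, i.e. h^(-1) = 8/15.
Hence h = 1/(8/15) = 1.875.
Check: U(6, 1.875) = 0.3571.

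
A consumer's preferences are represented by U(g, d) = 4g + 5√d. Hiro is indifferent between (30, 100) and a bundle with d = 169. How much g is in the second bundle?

g = 26.25

U(30, 100) = 170.
Set U(g, 169) = 170 and solve.
With d = 169: √169 = 13, so 4g = 170 − 5·13 = 105 and g = 26.25.
Check: U(26.25, 169) = 170.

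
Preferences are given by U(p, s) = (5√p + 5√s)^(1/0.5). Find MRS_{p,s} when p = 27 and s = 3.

For CES with ρ = 0.5, MRS = √(s/p).
At (27, 3): MRS = 1/3.
That is, one extra unit of p is worth 1/3 units of s at the margin.

MRS = 1/3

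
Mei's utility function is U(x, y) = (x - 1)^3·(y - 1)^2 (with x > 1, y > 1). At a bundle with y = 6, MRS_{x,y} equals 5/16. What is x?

MU_x = 3·(x−1)^2·(y−1)^2, MU_y = 2·(x−1)^3·(y−1).
MRS = (3/2)·(y−1)/(x−1).
Substitute y = 6: MRS = 7.5/(x − 1). Setting this equal to 5/16 gives x − 1 = 7.5/(5/16) = 24, so x = 25.

x = 25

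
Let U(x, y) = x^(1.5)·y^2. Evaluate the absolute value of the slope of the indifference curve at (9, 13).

MRS = 13/12

MU_x = 1.5·√x·y^2 and MU_y = 2·x^(1.5)·y.
MRS = MU_x/MU_y = (0.75)·y/x.
At (9, 13): MRS = 13/12.
The indifference curve has slope −13/12 at this bundle.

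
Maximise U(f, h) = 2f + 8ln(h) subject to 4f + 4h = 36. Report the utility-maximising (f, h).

f* = 5, h* = 4

MU_f = 2, MU_h = 8/h.
MRS = 2 ÷ (8/h).
Tangency: set MRS = p_f/p_h = 4/4 = 1.
MRS depends only on h: 0.25·h = 1 ⇒ h* = 1/0.25 = 4.
From the budget, 4·f = 36 − 4·4 = 20, so f* = 5.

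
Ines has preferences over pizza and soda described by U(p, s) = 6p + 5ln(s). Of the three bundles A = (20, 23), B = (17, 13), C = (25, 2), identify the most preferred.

Bundle C

Evaluate utility at each bundle:
U(A) = 135.677.
U(B) = 114.825.
U(C) = 153.466.
Highest utility is C, so C ≻ A ≻ B.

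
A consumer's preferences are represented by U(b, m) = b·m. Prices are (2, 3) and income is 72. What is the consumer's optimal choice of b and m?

b* = 18, m* = 12

MU_b = m and MU_m = b.
MRS = MU_b/MU_m = m/b.
Tangency: set MRS = p_b/p_m = 2/3.
So m/b = 2/3, i.e. m = (2/3)·b.
Substitute into the budget 2·b + 3·m = 72: 4·b = 72, so b* = 18.
Then m* = (2/3)·18 = 12.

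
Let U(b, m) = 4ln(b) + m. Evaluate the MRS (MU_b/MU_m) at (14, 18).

MRS = 2/7

MU_b = 4/b, MU_m = 1.
MRS = 4/b ÷ 1.
At (14, 18): MRS = 2/7.
So at (14, 18) the consumer would give up 2/7 units of m for one more unit of b.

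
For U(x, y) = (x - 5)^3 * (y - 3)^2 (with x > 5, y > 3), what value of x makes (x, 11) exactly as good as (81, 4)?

U(81, 4) = 438976.
Set U(x, 11) = 438976 and solve.
With y = 11: (11 − 3)^2 = 64, so (x − 5)^3 = 438976/64 = 6859.
Taking the cube root (with x > 5): x − 5 = 19, so x = 24.
Check: U(24, 11) = 438976.

x = 24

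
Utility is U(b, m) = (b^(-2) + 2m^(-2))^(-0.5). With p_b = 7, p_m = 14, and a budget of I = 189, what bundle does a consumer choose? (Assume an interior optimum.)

For CES with ρ = -2, MRS = (1/2)·(m/b)^3.
Tangency: set MRS = p_b/p_m = 7/14 = 0.5.
So (m/b)^3 = 1; taking the cube root, m/b = 1, i.e. m = b.
Substitute into the budget 7·b + 14·m = 189: 21·b = 189, so b* = 9 and m* = 9.

b* = 9, m* = 9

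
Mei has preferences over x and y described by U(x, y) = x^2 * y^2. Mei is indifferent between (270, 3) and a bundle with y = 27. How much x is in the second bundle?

U(270, 3) = 656100.
Set U(x, 27) = 656100 and solve.
With y = 27: 27^2 = 729, so x^2 = 656100/729 = 900; taking the square root, x = 30.
Check: U(30, 27) = 656100.

x = 30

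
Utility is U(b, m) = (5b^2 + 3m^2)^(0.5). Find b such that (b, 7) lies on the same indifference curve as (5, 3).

b = 1

U depends on (b, m) only through S = 5b^2 + 3m^2, so equal utility means equal S. At (5, 3): S = 152.
With m = 7: 3·7^2 = 147, so 5b^2 = 152 − 147 = 5, i.e. b^2 = 1.
Hence b = √1 = 1.
Check: U(1, 7) = 12.3288.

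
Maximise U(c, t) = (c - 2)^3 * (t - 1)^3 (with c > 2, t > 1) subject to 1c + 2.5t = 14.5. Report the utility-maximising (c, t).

c* = 7, t* = 3

MU_c = 3·(c−2)^2·(t−1)^3, MU_t = 3·(c−2)^3·(t−1)^2.
MRS = (t−1)/(c−2).
Tangency: set MRS = p_c/p_t = 1/2.5 = 0.4.
So (t − 1)/(c − 2) = 0.4, i.e. (t − 1) = 0.4·(c − 2).
Rewrite the budget in excess-of-subsistence terms: 1·(c − 2) + 2.5·(t − 1) = 14.5 − 1·2 − 2.5·1 = 10.
Substituting, 2·(c − 2) = 10, so c − 2 = 5 and c* = 7.
Then t − 1 = 0.4·5 = 2, so t* = 3.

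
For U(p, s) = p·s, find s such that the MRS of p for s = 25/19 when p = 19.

s = 25

MU_p = s and MU_s = p.
MRS = MU_p/MU_s = s/p.
Substitute p = 19: MRS = s/19. Setting s/19 = 25/19 gives s = (25/19)·19 = 25.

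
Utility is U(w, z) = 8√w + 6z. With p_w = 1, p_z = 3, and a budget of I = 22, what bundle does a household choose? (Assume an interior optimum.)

w* = 4, z* = 6

MU_w = 8/(2√w), MU_z = 6.
MRS = 8/(2√w) ÷ 6.
Tangency: set MRS = p_w/p_z = 1/3.
MRS depends only on w: (2/3)/√w = 1/3 ⇒ √w = (2/3)/(1/3) = 2 ⇒ w* = 4.
From the budget, 3·z = 22 − 1·4 = 18, so z* = 6.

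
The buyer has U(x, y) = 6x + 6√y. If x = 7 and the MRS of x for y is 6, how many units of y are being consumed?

MU_x = 6, MU_y = 6/(2√y).
MRS = 6 ÷ (6/(2√y)).
MRS depends only on y: 2·√y = 6 ⇒ √y = 6/2 = 3 ⇒ y = 9.

y = 9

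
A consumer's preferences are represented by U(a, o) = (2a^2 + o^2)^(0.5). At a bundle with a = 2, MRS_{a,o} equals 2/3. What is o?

For CES with ρ = 2, MRS = (2/1)·(o/a)^(-1).
Setting (2/1)·(o/2)^(-1) = 2/3 gives (o/2)^(-1) = 1/3, so o/2 = 3 and o = 6.

o = 6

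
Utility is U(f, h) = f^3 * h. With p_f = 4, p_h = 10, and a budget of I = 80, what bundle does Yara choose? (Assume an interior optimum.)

f* = 15, h* = 2

MU_f = 3·f^2·h and MU_h = f^3.
MRS = MU_f/MU_h = (3/1)·h/f.
Tangency: set MRS = p_f/p_h = 4/10 = 0.4.
So (3/1)·h/f = 0.4, i.e. h = (2/15)·f.
Substitute into the budget 4·f + 10·h = 80: (16/3)·f = 80, so f* = 15.
Then h* = (2/15)·15 = 2.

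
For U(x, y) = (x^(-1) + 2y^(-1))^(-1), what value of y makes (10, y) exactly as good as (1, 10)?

U depends on (x, y) only through S = x^(-1) + 2y^(-1), so equal utility means equal S. At (1, 10): S = 1.2.
With x = 10: 10^(-1) = 0.1, so 2y^(-1) = 1.2 − 0.1 = 1.1, i.e. y^(-1) = 0.55.
Hence y = 1/0.55 = 20/11.
Check: U(10, 20/11) = 0.8333.

y = 20/11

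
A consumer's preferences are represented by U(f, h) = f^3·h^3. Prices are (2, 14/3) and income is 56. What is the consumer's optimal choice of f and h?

f* = 14, h* = 6

MU_f = 3·f^2·h^3 and MU_h = 3·f^3·h^2.
MRS = MU_f/MU_h = h/f.
Tangency: set MRS = p_f/p_h = 2/(14/3) = 3/7.
So h/f = 3/7, i.e. h = (3/7)·f.
Substitute into the budget 2·f + (14/3)·h = 56: 4·f = 56, so f* = 14.
Then h* = (3/7)·14 = 6.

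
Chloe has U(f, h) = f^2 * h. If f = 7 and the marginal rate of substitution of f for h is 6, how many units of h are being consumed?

h = 21

MU_f = 2·f·h and MU_h = f^2.
MRS = MU_f/MU_h = (2/1)·h/f.
Substitute f = 7: MRS = h/3.5. Setting h/3.5 = 6 gives h = 6·3.5 = 21.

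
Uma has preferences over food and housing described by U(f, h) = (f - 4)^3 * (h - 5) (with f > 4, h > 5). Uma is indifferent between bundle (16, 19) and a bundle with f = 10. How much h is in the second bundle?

h = 117

U(16, 19) = 24192.
Set U(10, h) = 24192 and solve.
With f = 10: (10 − 4)^3 = 216, so (h − 5) = 24192/216 = 112.
So h = 5 + 112 = 117.
Check: U(10, 117) = 24192.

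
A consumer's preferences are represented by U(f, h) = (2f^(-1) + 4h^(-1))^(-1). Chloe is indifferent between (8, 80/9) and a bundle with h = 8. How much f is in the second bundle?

f = 10

U depends on (f, h) only through S = 2f^(-1) + 4h^(-1), so equal utility means equal S. At (8, 80/9): S = 0.7.
With h = 8: 4·8^(-1) = 0.5, so 2f^(-1) = 0.7 − 0.5 = 0.2, i.e. f^(-1) = 0.1.
Hence f = 1/0.1 = 10.
Check: U(10, 8) = 1.4286.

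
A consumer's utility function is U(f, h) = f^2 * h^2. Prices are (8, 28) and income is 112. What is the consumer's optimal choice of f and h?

MU_f = 2·f·h^2 and MU_h = 2·f^2·h.
MRS = MU_f/MU_h = h/f.
Tangency: set MRS = p_f/p_h = 8/28 = 2/7.
So h/f = 2/7, i.e. h = (2/7)·f.
Substitute into the budget 8·f + 28·h = 112: 16·f = 112, so f* = 7.
Then h* = (2/7)·7 = 2.

f* = 7, h* = 2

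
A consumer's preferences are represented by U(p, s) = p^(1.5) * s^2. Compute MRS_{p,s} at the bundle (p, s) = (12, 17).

MU_p = 1.5·√p·s^2 and MU_s = 2·p^(1.5)·s.
MRS = MU_p/MU_s = (0.75)·s/p.
At (12, 17): MRS = 17/16.
So at (12, 17) the consumer would give up 17/16 units of s for one more unit of p.

MRS = 17/16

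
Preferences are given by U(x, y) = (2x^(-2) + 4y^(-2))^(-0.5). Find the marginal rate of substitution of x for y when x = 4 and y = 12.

MRS = 13.5

For CES with ρ = -2, MRS = (2/4)·(y/x)^3.
At (4, 12): MRS = 13.5.
The indifference curve has slope −13.5 at this bundle.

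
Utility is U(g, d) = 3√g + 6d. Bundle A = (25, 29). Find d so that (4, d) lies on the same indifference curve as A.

d = 30.5

U(25, 29) = 189.
Set U(4, d) = 189 and solve.
With g = 4: √4 = 2, so 6d = 189 − 3·2 = 183 and d = 30.5.
Check: U(4, 30.5) = 189.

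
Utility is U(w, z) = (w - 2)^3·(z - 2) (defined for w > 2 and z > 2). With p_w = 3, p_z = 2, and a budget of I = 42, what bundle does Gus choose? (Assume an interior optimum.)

w* = 10, z* = 6

MU_w = 3·(w−2)^2·(z−2), MU_z = (w−2)^3.
MRS = (3/1)·(z−2)/(w−2).
Tangency: set MRS = p_w/p_z = 3/2 = 1.5.
So (3/1)·(z − 2)/(w − 2) = 1.5, i.e. (z − 2) = 0.5·(w − 2).
Rewrite the budget in excess-of-subsistence terms: 3·(w − 2) + 2·(z − 2) = 42 − 3·2 − 2·2 = 32.
Substituting, 4·(w − 2) = 32, so w − 2 = 8 and w* = 10.
Then z − 2 = 0.5·8 = 4, so z* = 6.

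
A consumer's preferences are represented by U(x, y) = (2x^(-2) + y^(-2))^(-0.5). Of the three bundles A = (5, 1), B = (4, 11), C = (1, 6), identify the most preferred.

Evaluate utility at each bundle:
U(A) = 0.962.
U(B) = 2.739.
U(C) = 0.702.
Highest utility is B, so B ≻ A ≻ C.

Bundle B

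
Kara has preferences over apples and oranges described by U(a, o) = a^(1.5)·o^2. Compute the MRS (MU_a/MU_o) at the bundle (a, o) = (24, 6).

MRS = 3/16

MU_a = 1.5·√a·o^2 and MU_o = 2·a^(1.5)·o.
MRS = MU_a/MU_o = (0.75)·o/a.
At (24, 6): MRS = 3/16.
The indifference curve has slope −3/16 at this bundle.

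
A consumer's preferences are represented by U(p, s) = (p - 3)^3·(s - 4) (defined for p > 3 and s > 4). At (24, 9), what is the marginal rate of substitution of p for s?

MRS = 5/7

MU_p = 3·(p−3)^2·(s−4), MU_s = (p−3)^3.
MRS = (3/1)·(s−4)/(p−3).
At (24, 9): MRS = 5/7.
So at (24, 9) the consumer would give up 5/7 units of s for one more unit of p.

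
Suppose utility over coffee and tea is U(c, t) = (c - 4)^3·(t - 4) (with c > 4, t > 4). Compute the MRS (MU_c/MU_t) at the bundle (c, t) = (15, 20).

MRS = 48/11

MU_c = 3·(c−4)^2·(t−4), MU_t = (c−4)^3.
MRS = (3/1)·(t−4)/(c−4).
At (15, 20): MRS = 48/11.
The indifference curve has slope −48/11 at this bundle.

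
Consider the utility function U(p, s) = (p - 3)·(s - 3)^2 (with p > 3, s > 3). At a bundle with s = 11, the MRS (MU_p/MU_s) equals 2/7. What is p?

p = 17

MU_p = (s−3)^2, MU_s = 2·(p−3)·(s−3).
MRS = (1/2)·(s−3)/(p−3).
Substitute s = 11: MRS = 4/(p − 3). Setting this equal to 2/7 gives p − 3 = 4/(2/7) = 14, so p = 17.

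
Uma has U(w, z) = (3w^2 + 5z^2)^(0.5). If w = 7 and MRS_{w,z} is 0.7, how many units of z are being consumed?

For CES with ρ = 2, MRS = (3/5)·(z/w)^(-1).
Setting (3/5)·(z/7)^(-1) = 0.7 gives (z/7)^(-1) = 7/6, so z/7 = 6/7 and z = 6.

z = 6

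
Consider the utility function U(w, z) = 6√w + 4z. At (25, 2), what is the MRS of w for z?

MRS = 0.15

MU_w = 6/(2√w), MU_z = 4.
MRS = 6/(2√w) ÷ 4.
At (25, 2): MRS = 0.15.
That is, one extra unit of w is worth 0.15 units of z at the margin.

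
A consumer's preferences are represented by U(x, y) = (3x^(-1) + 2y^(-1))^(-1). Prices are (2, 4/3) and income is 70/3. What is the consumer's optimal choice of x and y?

For CES with ρ = -1, MRS = (3/2)·(y/x)^2.
Tangency: set MRS = p_x/p_y = 2/(4/3) = 1.5.
So (y/x)^2 = 1; taking the square root, y/x = 1, i.e. y = x.
Substitute into the budget 2·x + (4/3)·y = 70/3: (10/3)·x = 70/3, so x* = 7 and y* = 7.

x* = 7, y* = 7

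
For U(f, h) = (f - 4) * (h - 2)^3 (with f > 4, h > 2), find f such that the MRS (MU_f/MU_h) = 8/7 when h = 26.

f = 11

MU_f = (h−2)^3, MU_h = 3·(f−4)·(h−2)^2.
MRS = (1/3)·(h−2)/(f−4).
Substitute h = 26: MRS = 8/(f − 4). Setting this equal to 8/7 gives f − 4 = 8/(8/7) = 7, so f = 11.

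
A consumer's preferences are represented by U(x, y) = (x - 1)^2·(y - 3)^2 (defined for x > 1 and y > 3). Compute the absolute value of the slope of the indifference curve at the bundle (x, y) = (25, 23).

MU_x = 2·(x−1)·(y−3)^2, MU_y = 2·(x−1)^2·(y−3).
MRS = (y−3)/(x−1).
At (25, 23): MRS = 5/6.
So at (25, 23) the consumer would give up 5/6 units of y for one more unit of x.

MRS = 5/6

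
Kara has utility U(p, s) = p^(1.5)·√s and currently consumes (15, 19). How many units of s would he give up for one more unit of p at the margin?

MU_p = 1.5·√p·√s and MU_s = 0.5·p^(1.5)·s^(-0.5).
MRS = MU_p/MU_s = (3)·s/p.
At (15, 19): MRS = 3.8.
That is, one extra unit of p is worth 3.8 units of s at the margin.

MRS = 3.8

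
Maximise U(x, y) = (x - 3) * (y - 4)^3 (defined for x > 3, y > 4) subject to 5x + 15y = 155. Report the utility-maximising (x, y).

MU_x = (y−4)^3, MU_y = 3·(x−3)·(y−4)^2.
MRS = (1/3)·(y−4)/(x−3).
Tangency: set MRS = p_x/p_y = 5/15 = 1/3.
So (1/3)·(y − 4)/(x − 3) = 1/3, i.e. (y − 4) = (x − 3).
Rewrite the budget in excess-of-subsistence terms: 5·(x − 3) + 15·(y − 4) = 155 − 5·3 − 15·4 = 80.
Substituting, 20·(x − 3) = 80, so x − 3 = 4 and x* = 7.
Then y − 4 = 4, so y* = 8.

x* = 7, y* = 8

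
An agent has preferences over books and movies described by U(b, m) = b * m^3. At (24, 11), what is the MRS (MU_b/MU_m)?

MRS = 11/72

MU_b = m^3 and MU_m = 3·b·m^2.
MRS = MU_b/MU_m = (1/3)·m/b.
At (24, 11): MRS = 11/72.
The indifference curve has slope −11/72 at this bundle.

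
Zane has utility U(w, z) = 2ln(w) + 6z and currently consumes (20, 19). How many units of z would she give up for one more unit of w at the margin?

MU_w = 2/w, MU_z = 6.
MRS = 2/w ÷ 6.
At (20, 19): MRS = 1/60.
The indifference curve has slope −1/60 at this bundle.

MRS = 1/60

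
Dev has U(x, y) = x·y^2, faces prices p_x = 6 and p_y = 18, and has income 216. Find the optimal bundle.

x* = 12, y* = 8

MU_x = y^2 and MU_y = 2·x·y.
MRS = MU_x/MU_y = (1/2)·y/x.
Tangency: set MRS = p_x/p_y = 6/18 = 1/3.
So (1/2)·y/x = 1/3, i.e. y = (2/3)·x.
Substitute into the budget 6·x + 18·y = 216: 18·x = 216, so x* = 12.
Then y* = (2/3)·12 = 8.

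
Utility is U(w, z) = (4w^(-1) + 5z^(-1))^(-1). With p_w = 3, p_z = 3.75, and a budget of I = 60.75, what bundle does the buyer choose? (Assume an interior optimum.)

For CES with ρ = -1, MRS = (4/5)·(z/w)^2.
Tangency: set MRS = p_w/p_z = 3/3.75 = 0.8.
So (z/w)^2 = 1; taking the square root, z/w = 1, i.e. z = w.
Substitute into the budget 3·w + 3.75·z = 60.75: 6.75·w = 60.75, so w* = 9 and z* = 9.

w* = 9, z* = 9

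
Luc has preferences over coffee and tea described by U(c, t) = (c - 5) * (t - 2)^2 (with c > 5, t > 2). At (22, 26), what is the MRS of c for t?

MRS = 12/17

MU_c = (t−2)^2, MU_t = 2·(c−5)·(t−2).
MRS = (1/2)·(t−2)/(c−5).
At (22, 26): MRS = 12/17.
The indifference curve has slope −12/17 at this bundle.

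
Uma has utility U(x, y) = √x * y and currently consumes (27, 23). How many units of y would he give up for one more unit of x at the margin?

MRS = 23/54

MU_x = 0.5·x^(-0.5)·y and MU_y = √x.
MRS = MU_x/MU_y = (0.5)·y/x.
At (27, 23): MRS = 23/54.
The indifference curve has slope −23/54 at this bundle.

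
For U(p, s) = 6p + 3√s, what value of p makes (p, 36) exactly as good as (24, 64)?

p = 25

U(24, 64) = 168.
Set U(p, 36) = 168 and solve.
With s = 36: √36 = 6, so 6p = 168 − 3·6 = 150 and p = 25.
Check: U(25, 36) = 168.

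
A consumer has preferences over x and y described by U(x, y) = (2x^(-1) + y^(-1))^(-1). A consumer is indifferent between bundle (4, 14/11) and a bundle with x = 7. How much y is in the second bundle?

U depends on (x, y) only through S = 2x^(-1) + y^(-1), so equal utility means equal S. At (4, 14/11): S = 9/7.
With x = 7: 2·7^(-1) = 2/7, so y^(-1) = 9/7 − 2/7 = 1.
Hence y = 1/1 = 1.
Check: U(7, 1) = 0.7778.

y = 1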